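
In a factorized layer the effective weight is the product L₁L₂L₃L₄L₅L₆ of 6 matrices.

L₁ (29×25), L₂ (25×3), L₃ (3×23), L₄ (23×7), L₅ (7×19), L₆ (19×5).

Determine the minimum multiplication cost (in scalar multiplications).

3777

Adjacent pairs: L₁L₂ = 29·25·3 = 2175; L₂L₃ = 25·3·23 = 1725; L₃L₄ = 3·23·7 = 483; L₄L₅ = 23·7·19 = 3059; L₅L₆ = 7·19·5 = 665.
Length 3: L₁..L₃: k=1: 0+1725+29·25·23=18400; k=2: 2175+0+29·3·23=4176 → min 4176 | L₂..L₄: k=2: 0+483+25·3·7=1008; k=3: 1725+0+25·23·7=5750 → min 1008 | L₃..L₅: k=3: 0+3059+3·23·19=4370; k=4: 483+0+3·7·19=882 → min 882 | L₄..L₆: k=4: 0+665+23·7·5=1470; k=5: 3059+0+23·19·5=5244 → min 1470.
Length 4: L₁..L₄: k=1: 0+1008+29·25·7=6083; k=2: 2175+483+29·3·7=3267; k=3: 4176+0+29·23·7=8845 → min 3267 | L₂..L₅: k=2: 0+882+25·3·19=2307; k=3: 1725+3059+25·23·19=15709; k=4: 1008+0+25·7·19=4333 → min 2307 | L₃..L₆: k=3: 0+1470+3·23·5=1815; k=4: 483+665+3·7·5=1253; k=5: 882+0+3·19·5=1167 → min 1167.
Length 5: L₁..L₅: k=1: 0+2307+29·25·19=16082; k=2: 2175+882+29·3·19=4710; k=3: 4176+3059+29·23·19=19908; k=4: 3267+0+29·7·19=7124 → min 4710 | L₂..L₆: k=2: 0+1167+25·3·5=1542; k=3: 1725+1470+25·23·5=6070; k=4: 1008+665+25·7·5=2548; k=5: 2307+0+25·19·5=4682 → min 1542.
Length 6: L₁..L₆: k=1: 0+1542+29·25·5=5167; k=2: 2175+1167+29·3·5=3777; k=3: 4176+1470+29·23·5=8981; k=4: 3267+665+29·7·5=4947; k=5: 4710+0+29·19·5=7465 → min 3777.
Optimal order: ((L₁L₂)(((L₃L₄)L₅)L₆)) with cost 3777.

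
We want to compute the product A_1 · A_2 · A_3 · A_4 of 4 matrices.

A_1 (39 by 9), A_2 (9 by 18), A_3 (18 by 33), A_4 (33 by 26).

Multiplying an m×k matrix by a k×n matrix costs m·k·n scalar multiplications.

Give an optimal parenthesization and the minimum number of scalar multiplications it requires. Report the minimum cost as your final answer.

22194

Adjacent pairs: A_1A_2 = 39·9·18 = 6318; A_2A_3 = 9·18·33 = 5346; A_3A_4 = 18·33·26 = 15444.
Length 3: A_1..A_3: k=1: 0+5346+39·9·33=16929; k=2: 6318+0+39·18·33=29484 → min 16929 | A_2..A_4: k=2: 0+15444+9·18·26=19656; k=3: 5346+0+9·33·26=13068 → min 13068.
Length 4: A_1..A_4: k=1: 0+13068+39·9·26=22194; k=2: 6318+15444+39·18·26=40014; k=3: 16929+0+39·33·26=50391 → min 22194.
Optimal parenthesization: (A_1 · ((A_2 · A_3) · A_4)) with cost 22194.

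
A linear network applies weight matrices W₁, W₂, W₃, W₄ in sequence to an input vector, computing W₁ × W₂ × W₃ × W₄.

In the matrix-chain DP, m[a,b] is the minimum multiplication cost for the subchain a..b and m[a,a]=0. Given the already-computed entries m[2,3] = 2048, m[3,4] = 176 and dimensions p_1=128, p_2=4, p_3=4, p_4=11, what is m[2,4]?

m[2,4] = min over k∈[2,3] of m[2,k]+m[k+1,4]+p_{1}·p_k·p_{4}.
k=2: 0 + 176 + 128·4·11 = 5808; k=3: 2048 + 0 + 128·4·11 = 7680.
Minimum: 5808 at k=2.

5808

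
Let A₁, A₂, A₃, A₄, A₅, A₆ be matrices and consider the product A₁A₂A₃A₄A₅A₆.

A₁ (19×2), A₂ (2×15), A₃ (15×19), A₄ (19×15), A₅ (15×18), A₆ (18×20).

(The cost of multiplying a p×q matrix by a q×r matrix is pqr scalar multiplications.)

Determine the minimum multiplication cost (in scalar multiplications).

3160

Adjacent pairs: A₁A₂ = 19·2·15 = 570; A₂A₃ = 2·15·19 = 570; A₃A₄ = 15·19·15 = 4275; A₄A₅ = 19·15·18 = 5130; A₅A₆ = 15·18·20 = 5400.
Length 3: A₁..A₃: k=1: 0+570+19·2·19=1292; k=2: 570+0+19·15·19=5985 → min 1292 | A₂..A₄: k=2: 0+4275+2·15·15=4725; k=3: 570+0+2·19·15=1140 → min 1140 | A₃..A₅: k=3: 0+5130+15·19·18=10260; k=4: 4275+0+15·15·18=8325 → min 8325 | A₄..A₆: k=4: 0+5400+19·15·20=11100; k=5: 5130+0+19·18·20=11970 → min 11100.
Length 4: A₁..A₄: k=1: 0+1140+19·2·15=1710; k=2: 570+4275+19·15·15=9120; k=3: 1292+0+19·19·15=6707 → min 1710 | A₂..A₅: k=2: 0+8325+2·15·18=8865; k=3: 570+5130+2·19·18=6384; k=4: 1140+0+2·15·18=1680 → min 1680 | A₃..A₆: k=3: 0+11100+15·19·20=16800; k=4: 4275+5400+15·15·20=14175; k=5: 8325+0+15·18·20=13725 → min 13725.
Length 5: A₁..A₅: k=1: 0+1680+19·2·18=2364; k=2: 570+8325+19·15·18=14025; k=3: 1292+5130+19·19·18=12920; k=4: 1710+0+19·15·18=6840 → min 2364 | A₂..A₆: k=2: 0+13725+2·15·20=14325; k=3: 570+11100+2·19·20=12430; k=4: 1140+5400+2·15·20=7140; k=5: 1680+0+2·18·20=2400 → min 2400.
Length 6: A₁..A₆: k=1: 0+2400+19·2·20=3160; k=2: 570+13725+19·15·20=19995; k=3: 1292+11100+19·19·20=19612; k=4: 1710+5400+19·15·20=12810; k=5: 2364+0+19·18·20=9204 → min 3160.
Optimal order: (A₁((((A₂A₃)A₄)A₅)A₆)) with cost 3160.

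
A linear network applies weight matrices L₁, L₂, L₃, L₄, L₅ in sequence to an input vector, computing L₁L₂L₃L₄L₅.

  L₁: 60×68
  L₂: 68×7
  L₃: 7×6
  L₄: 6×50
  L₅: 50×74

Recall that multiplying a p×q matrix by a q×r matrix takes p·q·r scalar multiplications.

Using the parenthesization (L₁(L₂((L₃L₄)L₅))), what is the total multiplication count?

365144

(L₃L₄): 7×6 by 6×50 → 7×50, cost 7·6·50 = 2100
((L₃L₄)L₅): 7×50 by 50×74 → 7×74, cost 7·50·74 = 25900; cumulative 28000
(L₂((L₃L₄)L₅)): 68×7 by 7×74 → 68×74, cost 68·7·74 = 35224; cumulative 63224
(L₁(L₂((L₃L₄)L₅))): 60×68 by 68×74 → 60×74, cost 60·68·74 = 301920; cumulative 365144
Total: 365144 scalar multiplications.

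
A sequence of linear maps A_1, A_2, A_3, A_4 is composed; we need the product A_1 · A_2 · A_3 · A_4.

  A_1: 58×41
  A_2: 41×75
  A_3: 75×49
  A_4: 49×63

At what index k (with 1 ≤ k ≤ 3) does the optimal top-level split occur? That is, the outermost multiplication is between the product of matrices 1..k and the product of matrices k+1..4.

1

Adjacent pairs: A_1A_2 = 58·41·75 = 178350; A_2A_3 = 41·75·49 = 150675; A_3A_4 = 75·49·63 = 231525.
Length 3: A_1..A_3: k=1: 0+150675+58·41·49=267197; k=2: 178350+0+58·75·49=391500 → min 267197 | A_2..A_4: k=2: 0+231525+41·75·63=425250; k=3: 150675+0+41·49·63=277242 → min 277242.
Top-level splits: k=1: (A_1..A_1)·(A_2..A_4) → 0+277242+58·41·63 = 427056; k=2: (A_1..A_2)·(A_3..A_4) → 178350+231525+58·75·63 = 683925; k=3: (A_1..A_3)·(A_4..A_4) → 267197+0+58·49·63 = 446243.
Best split is after A_1, i.e. k = 1.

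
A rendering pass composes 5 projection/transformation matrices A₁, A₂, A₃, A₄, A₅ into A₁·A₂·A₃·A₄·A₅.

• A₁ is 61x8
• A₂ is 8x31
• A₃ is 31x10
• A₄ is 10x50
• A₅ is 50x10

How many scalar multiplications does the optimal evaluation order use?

Adjacent pairs: A₁A₂ = 61·8·31 = 15128; A₂A₃ = 8·31·10 = 2480; A₃A₄ = 31·10·50 = 15500; A₄A₅ = 10·50·10 = 5000.
Length 3: A₁..A₃: k=1: 0+2480+61·8·10=7360; k=2: 15128+0+61·31·10=34038 → min 7360 | A₂..A₄: k=2: 0+15500+8·31·50=27900; k=3: 2480+0+8·10·50=6480 → min 6480 | A₃..A₅: k=3: 0+5000+31·10·10=8100; k=4: 15500+0+31·50·10=31000 → min 8100.
Length 4: A₁..A₄: k=1: 0+6480+61·8·50=30880; k=2: 15128+15500+61·31·50=125178; k=3: 7360+0+61·10·50=37860 → min 30880 | A₂..A₅: k=2: 0+8100+8·31·10=10580; k=3: 2480+5000+8·10·10=8280; k=4: 6480+0+8·50·10=10480 → min 8280.
Length 5: A₁..A₅: k=1: 0+8280+61·8·10=13160; k=2: 15128+8100+61·31·10=42138; k=3: 7360+5000+61·10·10=18460; k=4: 30880+0+61·50·10=61380 → min 13160.
Optimal order: (A₁·((A₂·A₃)·(A₄·A₅))) with cost 13160.

13160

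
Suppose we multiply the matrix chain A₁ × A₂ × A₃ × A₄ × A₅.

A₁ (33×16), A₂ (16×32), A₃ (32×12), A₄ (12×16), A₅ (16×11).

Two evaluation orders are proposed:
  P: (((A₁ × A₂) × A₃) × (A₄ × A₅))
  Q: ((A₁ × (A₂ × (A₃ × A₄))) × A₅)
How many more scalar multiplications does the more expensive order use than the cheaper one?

7444

Order P = (((A₁ × A₂) × A₃) × (A₄ × A₅)): (A₁ × A₂): 33×16 by 16×32 → 33×32, cost 33·16·32 = 16896; ((A₁ × A₂) × A₃): 33×32 by 32×12 → 33×12, cost 33·32·12 = 12672; cumulative 29568; (A₄ × A₅): 12×16 by 16×11 → 12×11, cost 12·16·11 = 2112; (((A₁ × A₂) × A₃) × (A₄ × A₅)): 33×12 by 12×11 → 33×11, cost 33·12·11 = 4356; cumulative 36036. Total 36036.
Order Q = ((A₁ × (A₂ × (A₃ × A₄))) × A₅): (A₃ × A₄): 32×12 by 12×16 → 32×16, cost 32·12·16 = 6144; (A₂ × (A₃ × A₄)): 16×32 by 32×16 → 16×16, cost 16·32·16 = 8192; cumulative 14336; (A₁ × (A₂ × (A₃ × A₄))): 33×16 by 16×16 → 33×16, cost 33·16·16 = 8448; cumulative 22784; ((A₁ × (A₂ × (A₃ × A₄))) × A₅): 33×16 by 16×11 → 33×11, cost 33·16·11 = 5808; cumulative 28592. Total 28592.
Difference: |36036 − 28592| = 7444.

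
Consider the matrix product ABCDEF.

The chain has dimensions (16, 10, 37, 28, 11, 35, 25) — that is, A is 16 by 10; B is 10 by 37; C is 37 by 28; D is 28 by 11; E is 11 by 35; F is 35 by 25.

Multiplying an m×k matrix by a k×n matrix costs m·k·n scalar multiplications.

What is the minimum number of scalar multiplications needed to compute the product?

Adjacent pairs: AB = 16·10·37 = 5920; BC = 10·37·28 = 10360; CD = 37·28·11 = 11396; DE = 28·11·35 = 10780; EF = 11·35·25 = 9625.
Length 3: A..C: k=1: 0+10360+16·10·28=14840; k=2: 5920+0+16·37·28=22496 → min 14840 | B..D: k=2: 0+11396+10·37·11=15466; k=3: 10360+0+10·28·11=13440 → min 13440 | C..E: k=3: 0+10780+37·28·35=47040; k=4: 11396+0+37·11·35=25641 → min 25641 | D..F: k=4: 0+9625+28·11·25=17325; k=5: 10780+0+28·35·25=35280 → min 17325.
Length 4: A..D: k=1: 0+13440+16·10·11=15200; k=2: 5920+11396+16·37·11=23828; k=3: 14840+0+16·28·11=19768 → min 15200 | B..E: k=2: 0+25641+10·37·35=38591; k=3: 10360+10780+10·28·35=30940; k=4: 13440+0+10·11·35=17290 → min 17290 | C..F: k=3: 0+17325+37·28·25=43225; k=4: 11396+9625+37·11·25=31196; k=5: 25641+0+37·35·25=58016 → min 31196.
Length 5: A..E: k=1: 0+17290+16·10·35=22890; k=2: 5920+25641+16·37·35=52281; k=3: 14840+10780+16·28·35=41300; k=4: 15200+0+16·11·35=21360 → min 21360 | B..F: k=2: 0+31196+10·37·25=40446; k=3: 10360+17325+10·28·25=34685; k=4: 13440+9625+10·11·25=25815; k=5: 17290+0+10·35·25=26040 → min 25815.
Length 6: A..F: k=1: 0+25815+16·10·25=29815; k=2: 5920+31196+16·37·25=51916; k=3: 14840+17325+16·28·25=43365; k=4: 15200+9625+16·11·25=29225; k=5: 21360+0+16·35·25=35360 → min 29225.
Optimal order: ((A((BC)D))(EF)) with cost 29225.

29225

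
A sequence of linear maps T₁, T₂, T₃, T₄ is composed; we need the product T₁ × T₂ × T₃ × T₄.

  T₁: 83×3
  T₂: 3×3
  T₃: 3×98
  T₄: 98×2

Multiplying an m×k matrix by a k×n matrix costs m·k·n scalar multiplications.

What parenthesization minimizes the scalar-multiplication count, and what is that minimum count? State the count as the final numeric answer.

1104

Adjacent pairs: T₁T₂ = 83·3·3 = 747; T₂T₃ = 3·3·98 = 882; T₃T₄ = 3·98·2 = 588.
Length 3: T₁..T₃: k=1: 0+882+83·3·98=25284; k=2: 747+0+83·3·98=25149 → min 25149 | T₂..T₄: k=2: 0+588+3·3·2=606; k=3: 882+0+3·98·2=1470 → min 606.
Length 4: T₁..T₄: k=1: 0+606+83·3·2=1104; k=2: 747+588+83·3·2=1833; k=3: 25149+0+83·98·2=41417 → min 1104.
Optimal parenthesization: (T₁ × (T₂ × (T₃ × T₄))) with cost 1104.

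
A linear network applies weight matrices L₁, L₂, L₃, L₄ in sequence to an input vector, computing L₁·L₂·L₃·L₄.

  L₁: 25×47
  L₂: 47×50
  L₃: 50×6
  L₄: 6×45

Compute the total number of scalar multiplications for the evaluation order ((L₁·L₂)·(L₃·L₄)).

(L₁·L₂): 25×47 by 47×50 → 25×50, cost 25·47·50 = 58750
(L₃·L₄): 50×6 by 6×45 → 50×45, cost 50·6·45 = 13500
((L₁·L₂)·(L₃·L₄)): 25×50 by 50×45 → 25×45, cost 25·50·45 = 56250; cumulative 128500
Total: 128500 scalar multiplications.

128500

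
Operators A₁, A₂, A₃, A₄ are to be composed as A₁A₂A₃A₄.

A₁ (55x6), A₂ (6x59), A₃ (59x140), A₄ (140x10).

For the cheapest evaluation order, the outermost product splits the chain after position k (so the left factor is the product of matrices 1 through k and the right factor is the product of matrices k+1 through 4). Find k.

Adjacent pairs: A₁A₂ = 55·6·59 = 19470; A₂A₃ = 6·59·140 = 49560; A₃A₄ = 59·140·10 = 82600.
Length 3: A₁..A₃: k=1: 0+49560+55·6·140=95760; k=2: 19470+0+55·59·140=473770 → min 95760 | A₂..A₄: k=2: 0+82600+6·59·10=86140; k=3: 49560+0+6·140·10=57960 → min 57960.
Top-level splits: k=1: (A₁..A₁)·(A₂..A₄) → 0+57960+55·6·10 = 61260; k=2: (A₁..A₂)·(A₃..A₄) → 19470+82600+55·59·10 = 134520; k=3: (A₁..A₃)·(A₄..A₄) → 95760+0+55·140·10 = 172760.
Best split is after A₁, i.e. k = 1.

1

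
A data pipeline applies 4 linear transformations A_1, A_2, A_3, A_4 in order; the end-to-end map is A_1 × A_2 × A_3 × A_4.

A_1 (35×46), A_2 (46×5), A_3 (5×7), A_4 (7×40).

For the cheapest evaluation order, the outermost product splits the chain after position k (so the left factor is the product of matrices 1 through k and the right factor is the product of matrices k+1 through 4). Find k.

2

Adjacent pairs: A_1A_2 = 35·46·5 = 8050; A_2A_3 = 46·5·7 = 1610; A_3A_4 = 5·7·40 = 1400.
Length 3: A_1..A_3: k=1: 0+1610+35·46·7=12880; k=2: 8050+0+35·5·7=9275 → min 9275 | A_2..A_4: k=2: 0+1400+46·5·40=10600; k=3: 1610+0+46·7·40=14490 → min 10600.
Top-level splits: k=1: (A_1..A_1)·(A_2..A_4) → 0+10600+35·46·40 = 75000; k=2: (A_1..A_2)·(A_3..A_4) → 8050+1400+35·5·40 = 16450; k=3: (A_1..A_3)·(A_4..A_4) → 9275+0+35·7·40 = 19075.
Best split is after A_2, i.e. k = 2.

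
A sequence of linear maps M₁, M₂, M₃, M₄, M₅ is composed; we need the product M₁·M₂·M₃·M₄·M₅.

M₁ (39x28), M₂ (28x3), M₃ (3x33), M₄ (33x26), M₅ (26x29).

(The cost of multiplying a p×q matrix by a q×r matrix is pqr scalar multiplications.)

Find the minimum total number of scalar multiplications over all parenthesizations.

Adjacent pairs: M₁M₂ = 39·28·3 = 3276; M₂M₃ = 28·3·33 = 2772; M₃M₄ = 3·33·26 = 2574; M₄M₅ = 33·26·29 = 24882.
Length 3: M₁..M₃: k=1: 0+2772+39·28·33=38808; k=2: 3276+0+39·3·33=7137 → min 7137 | M₂..M₄: k=2: 0+2574+28·3·26=4758; k=3: 2772+0+28·33·26=26796 → min 4758 | M₃..M₅: k=3: 0+24882+3·33·29=27753; k=4: 2574+0+3·26·29=4836 → min 4836.
Length 4: M₁..M₄: k=1: 0+4758+39·28·26=33150; k=2: 3276+2574+39·3·26=8892; k=3: 7137+0+39·33·26=40599 → min 8892 | M₂..M₅: k=2: 0+4836+28·3·29=7272; k=3: 2772+24882+28·33·29=54450; k=4: 4758+0+28·26·29=25870 → min 7272.
Length 5: M₁..M₅: k=1: 0+7272+39·28·29=38940; k=2: 3276+4836+39·3·29=11505; k=3: 7137+24882+39·33·29=69342; k=4: 8892+0+39·26·29=38298 → min 11505.
Optimal order: ((M₁·M₂)·((M₃·M₄)·M₅)) with cost 11505.

11505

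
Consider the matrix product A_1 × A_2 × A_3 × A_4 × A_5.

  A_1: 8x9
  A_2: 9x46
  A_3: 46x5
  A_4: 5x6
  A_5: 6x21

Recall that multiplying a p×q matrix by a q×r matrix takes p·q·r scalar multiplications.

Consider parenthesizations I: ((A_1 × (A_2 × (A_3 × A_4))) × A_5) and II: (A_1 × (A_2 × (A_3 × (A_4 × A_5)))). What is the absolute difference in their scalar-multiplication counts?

10362

Order I = ((A_1 × (A_2 × (A_3 × A_4))) × A_5): (A_3 × A_4): 46×5 by 5×6 → 46×6, cost 46·5·6 = 1380; (A_2 × (A_3 × A_4)): 9×46 by 46×6 → 9×6, cost 9·46·6 = 2484; cumulative 3864; (A_1 × (A_2 × (A_3 × A_4))): 8×9 by 9×6 → 8×6, cost 8·9·6 = 432; cumulative 4296; ((A_1 × (A_2 × (A_3 × A_4))) × A_5): 8×6 by 6×21 → 8×21, cost 8·6·21 = 1008; cumulative 5304. Total 5304.
Order II = (A_1 × (A_2 × (A_3 × (A_4 × A_5)))): (A_4 × A_5): 5×6 by 6×21 → 5×21, cost 5·6·21 = 630; (A_3 × (A_4 × A_5)): 46×5 by 5×21 → 46×21, cost 46·5·21 = 4830; cumulative 5460; (A_2 × (A_3 × (A_4 × A_5))): 9×46 by 46×21 → 9×21, cost 9·46·21 = 8694; cumulative 14154; (A_1 × (A_2 × (A_3 × (A_4 × A_5)))): 8×9 by 9×21 → 8×21, cost 8·9·21 = 1512; cumulative 15666. Total 15666.
Difference: |5304 − 15666| = 10362.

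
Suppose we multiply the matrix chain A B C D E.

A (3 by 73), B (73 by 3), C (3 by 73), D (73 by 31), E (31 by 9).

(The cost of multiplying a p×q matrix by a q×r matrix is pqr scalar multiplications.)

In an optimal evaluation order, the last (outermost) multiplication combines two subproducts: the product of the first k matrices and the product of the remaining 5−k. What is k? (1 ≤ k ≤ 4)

Adjacent pairs: AB = 3·73·3 = 657; BC = 73·3·73 = 15987; CD = 3·73·31 = 6789; DE = 73·31·9 = 20367.
Length 3: A..C: k=1: 0+15987+3·73·73=31974; k=2: 657+0+3·3·73=1314 → min 1314 | B..D: k=2: 0+6789+73·3·31=13578; k=3: 15987+0+73·73·31=181186 → min 13578 | C..E: k=3: 0+20367+3·73·9=22338; k=4: 6789+0+3·31·9=7626 → min 7626.
Length 4: A..D: k=1: 0+13578+3·73·31=20367; k=2: 657+6789+3·3·31=7725; k=3: 1314+0+3·73·31=8103 → min 7725 | B..E: k=2: 0+7626+73·3·9=9597; k=3: 15987+20367+73·73·9=84315; k=4: 13578+0+73·31·9=33945 → min 9597.
Top-level splits: k=1: (A..A)·(B..E) → 0+9597+3·73·9 = 11568; k=2: (A..B)·(C..E) → 657+7626+3·3·9 = 8364; k=3: (A..C)·(D..E) → 1314+20367+3·73·9 = 23652; k=4: (A..D)·(E..E) → 7725+0+3·31·9 = 8562.
Best split is after B, i.e. k = 2.

2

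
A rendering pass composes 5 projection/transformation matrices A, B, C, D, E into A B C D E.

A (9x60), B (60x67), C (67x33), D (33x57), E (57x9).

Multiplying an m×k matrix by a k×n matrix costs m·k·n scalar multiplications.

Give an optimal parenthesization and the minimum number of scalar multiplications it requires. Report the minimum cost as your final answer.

75681

Adjacent pairs: AB = 9·60·67 = 36180; BC = 60·67·33 = 132660; CD = 67·33·57 = 126027; DE = 33·57·9 = 16929.
Length 3: A..C: k=1: 0+132660+9·60·33=150480; k=2: 36180+0+9·67·33=56079 → min 56079 | B..D: k=2: 0+126027+60·67·57=355167; k=3: 132660+0+60·33·57=245520 → min 245520 | C..E: k=3: 0+16929+67·33·9=36828; k=4: 126027+0+67·57·9=160398 → min 36828.
Length 4: A..D: k=1: 0+245520+9·60·57=276300; k=2: 36180+126027+9·67·57=196578; k=3: 56079+0+9·33·57=73008 → min 73008 | B..E: k=2: 0+36828+60·67·9=73008; k=3: 132660+16929+60·33·9=167409; k=4: 245520+0+60·57·9=276300 → min 73008.
Length 5: A..E: k=1: 0+73008+9·60·9=77868; k=2: 36180+36828+9·67·9=78435; k=3: 56079+16929+9·33·9=75681; k=4: 73008+0+9·57·9=77625 → min 75681.
Optimal parenthesization: (((A B) C) (D E)) with cost 75681.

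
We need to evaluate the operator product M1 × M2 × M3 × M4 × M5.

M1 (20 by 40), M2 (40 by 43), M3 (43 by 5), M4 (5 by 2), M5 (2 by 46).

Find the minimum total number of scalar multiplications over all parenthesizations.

7310

Adjacent pairs: M1M2 = 20·40·43 = 34400; M2M3 = 40·43·5 = 8600; M3M4 = 43·5·2 = 430; M4M5 = 5·2·46 = 460.
Length 3: M1..M3: k=1: 0+8600+20·40·5=12600; k=2: 34400+0+20·43·5=38700 → min 12600 | M2..M4: k=2: 0+430+40·43·2=3870; k=3: 8600+0+40·5·2=9000 → min 3870 | M3..M5: k=3: 0+460+43·5·46=10350; k=4: 430+0+43·2·46=4386 → min 4386.
Length 4: M1..M4: k=1: 0+3870+20·40·2=5470; k=2: 34400+430+20·43·2=36550; k=3: 12600+0+20·5·2=12800 → min 5470 | M2..M5: k=2: 0+4386+40·43·46=83506; k=3: 8600+460+40·5·46=18260; k=4: 3870+0+40·2·46=7550 → min 7550.
Length 5: M1..M5: k=1: 0+7550+20·40·46=44350; k=2: 34400+4386+20·43·46=78346; k=3: 12600+460+20·5·46=17660; k=4: 5470+0+20·2·46=7310 → min 7310.
Optimal order: ((M1 × (M2 × (M3 × M4))) × M5) with cost 7310.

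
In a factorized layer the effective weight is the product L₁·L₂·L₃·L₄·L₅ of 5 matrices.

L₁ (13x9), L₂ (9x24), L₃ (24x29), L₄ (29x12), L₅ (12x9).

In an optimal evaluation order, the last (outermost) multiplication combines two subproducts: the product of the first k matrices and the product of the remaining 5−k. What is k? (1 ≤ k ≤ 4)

1

Adjacent pairs: L₁L₂ = 13·9·24 = 2808; L₂L₃ = 9·24·29 = 6264; L₃L₄ = 24·29·12 = 8352; L₄L₅ = 29·12·9 = 3132.
Length 3: L₁..L₃: k=1: 0+6264+13·9·29=9657; k=2: 2808+0+13·24·29=11856 → min 9657 | L₂..L₄: k=2: 0+8352+9·24·12=10944; k=3: 6264+0+9·29·12=9396 → min 9396 | L₃..L₅: k=3: 0+3132+24·29·9=9396; k=4: 8352+0+24·12·9=10944 → min 9396.
Length 4: L₁..L₄: k=1: 0+9396+13·9·12=10800; k=2: 2808+8352+13·24·12=14904; k=3: 9657+0+13·29·12=14181 → min 10800 | L₂..L₅: k=2: 0+9396+9·24·9=11340; k=3: 6264+3132+9·29·9=11745; k=4: 9396+0+9·12·9=10368 → min 10368.
Top-level splits: k=1: (L₁..L₁)·(L₂..L₅) → 0+10368+13·9·9 = 11421; k=2: (L₁..L₂)·(L₃..L₅) → 2808+9396+13·24·9 = 15012; k=3: (L₁..L₃)·(L₄..L₅) → 9657+3132+13·29·9 = 16182; k=4: (L₁..L₄)·(L₅..L₅) → 10800+0+13·12·9 = 12204.
Best split is after L₁, i.e. k = 1.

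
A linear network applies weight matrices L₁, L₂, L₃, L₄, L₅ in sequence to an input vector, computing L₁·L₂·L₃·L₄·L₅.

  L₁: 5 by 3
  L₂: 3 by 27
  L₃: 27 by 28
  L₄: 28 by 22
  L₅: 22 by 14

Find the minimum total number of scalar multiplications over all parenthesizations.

Adjacent pairs: L₁L₂ = 5·3·27 = 405; L₂L₃ = 3·27·28 = 2268; L₃L₄ = 27·28·22 = 16632; L₄L₅ = 28·22·14 = 8624.
Length 3: L₁..L₃: k=1: 0+2268+5·3·28=2688; k=2: 405+0+5·27·28=4185 → min 2688 | L₂..L₄: k=2: 0+16632+3·27·22=18414; k=3: 2268+0+3·28·22=4116 → min 4116 | L₃..L₅: k=3: 0+8624+27·28·14=19208; k=4: 16632+0+27·22·14=24948 → min 19208.
Length 4: L₁..L₄: k=1: 0+4116+5·3·22=4446; k=2: 405+16632+5·27·22=20007; k=3: 2688+0+5·28·22=5768 → min 4446 | L₂..L₅: k=2: 0+19208+3·27·14=20342; k=3: 2268+8624+3·28·14=12068; k=4: 4116+0+3·22·14=5040 → min 5040.
Length 5: L₁..L₅: k=1: 0+5040+5·3·14=5250; k=2: 405+19208+5·27·14=21503; k=3: 2688+8624+5·28·14=13272; k=4: 4446+0+5·22·14=5986 → min 5250.
Optimal order: (L₁·(((L₂·L₃)·L₄)·L₅)) with cost 5250.

5250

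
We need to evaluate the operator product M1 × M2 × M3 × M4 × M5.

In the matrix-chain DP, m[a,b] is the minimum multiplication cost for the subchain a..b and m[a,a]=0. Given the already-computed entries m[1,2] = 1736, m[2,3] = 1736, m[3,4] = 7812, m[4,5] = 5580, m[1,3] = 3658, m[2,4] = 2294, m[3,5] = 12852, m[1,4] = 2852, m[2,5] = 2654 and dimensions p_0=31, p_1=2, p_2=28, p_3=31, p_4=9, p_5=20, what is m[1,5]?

3894

m[1,5] = min over k∈[1,4] of m[1,k]+m[k+1,5]+p_{0}·p_k·p_{5}.
k=1: 0 + 2654 + 31·2·20 = 3894; k=2: 1736 + 12852 + 31·28·20 = 31948; k=3: 3658 + 5580 + 31·31·20 = 28458; k=4: 2852 + 0 + 31·9·20 = 8432.
Minimum: 3894 at k=1.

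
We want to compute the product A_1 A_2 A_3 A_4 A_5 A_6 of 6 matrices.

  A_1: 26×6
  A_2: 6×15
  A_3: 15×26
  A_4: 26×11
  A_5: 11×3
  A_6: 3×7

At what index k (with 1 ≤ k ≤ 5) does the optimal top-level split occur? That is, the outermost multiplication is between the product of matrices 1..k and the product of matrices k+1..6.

5

Adjacent pairs: A_1A_2 = 26·6·15 = 2340; A_2A_3 = 6·15·26 = 2340; A_3A_4 = 15·26·11 = 4290; A_4A_5 = 26·11·3 = 858; A_5A_6 = 11·3·7 = 231.
Length 3: A_1..A_3: k=1: 0+2340+26·6·26=6396; k=2: 2340+0+26·15·26=12480 → min 6396 | A_2..A_4: k=2: 0+4290+6·15·11=5280; k=3: 2340+0+6·26·11=4056 → min 4056 | A_3..A_5: k=3: 0+858+15·26·3=2028; k=4: 4290+0+15·11·3=4785 → min 2028 | A_4..A_6: k=4: 0+231+26·11·7=2233; k=5: 858+0+26·3·7=1404 → min 1404.
Length 4: A_1..A_4: k=1: 0+4056+26·6·11=5772; k=2: 2340+4290+26·15·11=10920; k=3: 6396+0+26·26·11=13832 → min 5772 | A_2..A_5: k=2: 0+2028+6·15·3=2298; k=3: 2340+858+6·26·3=3666; k=4: 4056+0+6·11·3=4254 → min 2298 | A_3..A_6: k=3: 0+1404+15·26·7=4134; k=4: 4290+231+15·11·7=5676; k=5: 2028+0+15·3·7=2343 → min 2343.
Length 5: A_1..A_5: k=1: 0+2298+26·6·3=2766; k=2: 2340+2028+26·15·3=5538; k=3: 6396+858+26·26·3=9282; k=4: 5772+0+26·11·3=6630 → min 2766 | A_2..A_6: k=2: 0+2343+6·15·7=2973; k=3: 2340+1404+6·26·7=4836; k=4: 4056+231+6·11·7=4749; k=5: 2298+0+6·3·7=2424 → min 2424.
Top-level splits: k=1: (A_1..A_1)·(A_2..A_6) → 0+2424+26·6·7 = 3516; k=2: (A_1..A_2)·(A_3..A_6) → 2340+2343+26·15·7 = 7413; k=3: (A_1..A_3)·(A_4..A_6) → 6396+1404+26·26·7 = 12532; k=4: (A_1..A_4)·(A_5..A_6) → 5772+231+26·11·7 = 8005; k=5: (A_1..A_5)·(A_6..A_6) → 2766+0+26·3·7 = 3312.
Best split is after A_5, i.e. k = 5.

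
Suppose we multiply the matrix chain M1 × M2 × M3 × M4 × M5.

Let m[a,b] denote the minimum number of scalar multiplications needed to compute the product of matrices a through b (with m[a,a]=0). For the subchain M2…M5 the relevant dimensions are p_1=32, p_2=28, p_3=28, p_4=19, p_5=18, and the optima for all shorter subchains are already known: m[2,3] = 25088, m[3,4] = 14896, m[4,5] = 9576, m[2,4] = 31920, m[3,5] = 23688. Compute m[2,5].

39816

m[2,5] = min over k∈[2,4] of m[2,k]+m[k+1,5]+p_{1}·p_k·p_{5}.
k=2: 0 + 23688 + 32·28·18 = 39816; k=3: 25088 + 9576 + 32·28·18 = 50792; k=4: 31920 + 0 + 32·19·18 = 42864.
Minimum: 39816 at k=2.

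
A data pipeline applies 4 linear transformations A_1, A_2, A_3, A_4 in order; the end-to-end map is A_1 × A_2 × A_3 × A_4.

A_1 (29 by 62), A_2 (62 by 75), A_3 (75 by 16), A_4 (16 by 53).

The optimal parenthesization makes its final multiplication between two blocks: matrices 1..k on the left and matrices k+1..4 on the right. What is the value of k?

Adjacent pairs: A_1A_2 = 29·62·75 = 134850; A_2A_3 = 62·75·16 = 74400; A_3A_4 = 75·16·53 = 63600.
Length 3: A_1..A_3: k=1: 0+74400+29·62·16=103168; k=2: 134850+0+29·75·16=169650 → min 103168 | A_2..A_4: k=2: 0+63600+62·75·53=310050; k=3: 74400+0+62·16·53=126976 → min 126976.
Top-level splits: k=1: (A_1..A_1)·(A_2..A_4) → 0+126976+29·62·53 = 222270; k=2: (A_1..A_2)·(A_3..A_4) → 134850+63600+29·75·53 = 313725; k=3: (A_1..A_3)·(A_4..A_4) → 103168+0+29·16·53 = 127760.
Best split is after A_3, i.e. k = 3.

3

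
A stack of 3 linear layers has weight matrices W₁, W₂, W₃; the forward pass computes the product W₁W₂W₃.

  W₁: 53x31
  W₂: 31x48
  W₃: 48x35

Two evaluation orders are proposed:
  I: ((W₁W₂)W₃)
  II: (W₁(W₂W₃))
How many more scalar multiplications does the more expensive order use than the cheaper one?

58319

Order I = ((W₁W₂)W₃): (W₁W₂): 53×31 by 31×48 → 53×48, cost 53·31·48 = 78864; ((W₁W₂)W₃): 53×48 by 48×35 → 53×35, cost 53·48·35 = 89040; cumulative 167904. Total 167904.
Order II = (W₁(W₂W₃)): (W₂W₃): 31×48 by 48×35 → 31×35, cost 31·48·35 = 52080; (W₁(W₂W₃)): 53×31 by 31×35 → 53×35, cost 53·31·35 = 57505; cumulative 109585. Total 109585.
Difference: |167904 − 109585| = 58319.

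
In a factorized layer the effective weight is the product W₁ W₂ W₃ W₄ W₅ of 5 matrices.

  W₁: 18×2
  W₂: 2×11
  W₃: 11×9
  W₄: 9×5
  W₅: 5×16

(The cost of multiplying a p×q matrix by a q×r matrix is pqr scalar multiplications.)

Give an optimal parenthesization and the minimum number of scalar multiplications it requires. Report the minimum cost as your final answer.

Adjacent pairs: W₁W₂ = 18·2·11 = 396; W₂W₃ = 2·11·9 = 198; W₃W₄ = 11·9·5 = 495; W₄W₅ = 9·5·16 = 720.
Length 3: W₁..W₃: k=1: 0+198+18·2·9=522; k=2: 396+0+18·11·9=2178 → min 522 | W₂..W₄: k=2: 0+495+2·11·5=605; k=3: 198+0+2·9·5=288 → min 288 | W₃..W₅: k=3: 0+720+11·9·16=2304; k=4: 495+0+11·5·16=1375 → min 1375.
Length 4: W₁..W₄: k=1: 0+288+18·2·5=468; k=2: 396+495+18·11·5=1881; k=3: 522+0+18·9·5=1332 → min 468 | W₂..W₅: k=2: 0+1375+2·11·16=1727; k=3: 198+720+2·9·16=1206; k=4: 288+0+2·5·16=448 → min 448.
Length 5: W₁..W₅: k=1: 0+448+18·2·16=1024; k=2: 396+1375+18·11·16=4939; k=3: 522+720+18·9·16=3834; k=4: 468+0+18·5·16=1908 → min 1024.
Optimal parenthesization: (W₁ (((W₂ W₃) W₄) W₅)) with cost 1024.

1024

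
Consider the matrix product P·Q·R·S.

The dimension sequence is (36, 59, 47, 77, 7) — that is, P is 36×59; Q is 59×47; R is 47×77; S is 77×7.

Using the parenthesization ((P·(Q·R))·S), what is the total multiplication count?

(Q·R): 59×47 by 47×77 → 59×77, cost 59·47·77 = 213521
(P·(Q·R)): 36×59 by 59×77 → 36×77, cost 36·59·77 = 163548; cumulative 377069
((P·(Q·R))·S): 36×77 by 77×7 → 36×7, cost 36·77·7 = 19404; cumulative 396473
Total: 396473 scalar multiplications.

396473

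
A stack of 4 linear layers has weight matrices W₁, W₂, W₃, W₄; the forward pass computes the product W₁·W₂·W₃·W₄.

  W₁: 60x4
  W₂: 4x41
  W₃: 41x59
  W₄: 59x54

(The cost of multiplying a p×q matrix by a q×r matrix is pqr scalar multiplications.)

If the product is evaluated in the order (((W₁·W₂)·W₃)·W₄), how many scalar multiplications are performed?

346140

(W₁·W₂): 60×4 by 4×41 → 60×41, cost 60·4·41 = 9840
((W₁·W₂)·W₃): 60×41 by 41×59 → 60×59, cost 60·41·59 = 145140; cumulative 154980
(((W₁·W₂)·W₃)·W₄): 60×59 by 59×54 → 60×54, cost 60·59·54 = 191160; cumulative 346140
Total: 346140 scalar multiplications.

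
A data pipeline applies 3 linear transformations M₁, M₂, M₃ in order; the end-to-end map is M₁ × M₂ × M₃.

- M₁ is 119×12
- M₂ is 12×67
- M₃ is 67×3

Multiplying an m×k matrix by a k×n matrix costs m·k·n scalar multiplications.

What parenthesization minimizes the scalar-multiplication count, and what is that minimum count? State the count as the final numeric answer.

(M₁ × (M₂ × M₃)): cost 6696.
((M₁ × M₂) × M₃): cost 119595.
Optimal: (M₁ × (M₂ × M₃)) with cost 6696.

6696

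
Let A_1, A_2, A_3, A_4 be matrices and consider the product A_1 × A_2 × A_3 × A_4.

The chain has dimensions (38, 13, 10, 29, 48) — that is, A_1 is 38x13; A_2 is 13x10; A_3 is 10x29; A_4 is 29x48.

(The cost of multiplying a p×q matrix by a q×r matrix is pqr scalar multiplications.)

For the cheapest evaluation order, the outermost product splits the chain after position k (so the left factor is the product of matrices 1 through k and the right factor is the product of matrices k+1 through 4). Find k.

Adjacent pairs: A_1A_2 = 38·13·10 = 4940; A_2A_3 = 13·10·29 = 3770; A_3A_4 = 10·29·48 = 13920.
Length 3: A_1..A_3: k=1: 0+3770+38·13·29=18096; k=2: 4940+0+38·10·29=15960 → min 15960 | A_2..A_4: k=2: 0+13920+13·10·48=20160; k=3: 3770+0+13·29·48=21866 → min 20160.
Top-level splits: k=1: (A_1..A_1)·(A_2..A_4) → 0+20160+38·13·48 = 43872; k=2: (A_1..A_2)·(A_3..A_4) → 4940+13920+38·10·48 = 37100; k=3: (A_1..A_3)·(A_4..A_4) → 15960+0+38·29·48 = 68856.
Best split is after A_2, i.e. k = 2.

2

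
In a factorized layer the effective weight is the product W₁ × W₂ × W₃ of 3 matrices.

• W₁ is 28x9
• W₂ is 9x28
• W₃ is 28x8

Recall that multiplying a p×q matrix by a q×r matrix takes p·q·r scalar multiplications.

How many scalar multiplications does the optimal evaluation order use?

4032

Order (W₁ × (W₂ × W₃)): (W₂ × W₃): 9×28 by 28×8 → 9×8, cost 9·28·8 = 2016; (W₁ × (W₂ × W₃)): 28×9 by 9×8 → 28×8, cost 28·9·8 = 2016; cumulative 4032. Total 4032.
Order ((W₁ × W₂) × W₃): (W₁ × W₂): 28×9 by 9×28 → 28×28, cost 28·9·28 = 7056; ((W₁ × W₂) × W₃): 28×28 by 28×8 → 28×8, cost 28·28·8 = 6272; cumulative 13328. Total 13328.
Minimum: 4032.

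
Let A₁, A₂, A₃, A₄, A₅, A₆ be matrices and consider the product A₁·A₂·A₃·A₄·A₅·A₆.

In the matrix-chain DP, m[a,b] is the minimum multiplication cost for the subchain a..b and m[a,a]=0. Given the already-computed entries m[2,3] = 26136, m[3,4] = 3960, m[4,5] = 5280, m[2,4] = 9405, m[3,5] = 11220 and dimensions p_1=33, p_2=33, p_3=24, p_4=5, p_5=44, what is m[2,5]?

m[2,5] = min over k∈[2,4] of m[2,k]+m[k+1,5]+p_{1}·p_k·p_{5}.
k=2: 0 + 11220 + 33·33·44 = 59136; k=3: 26136 + 5280 + 33·24·44 = 66264; k=4: 9405 + 0 + 33·5·44 = 16665.
Minimum: 16665 at k=4.

16665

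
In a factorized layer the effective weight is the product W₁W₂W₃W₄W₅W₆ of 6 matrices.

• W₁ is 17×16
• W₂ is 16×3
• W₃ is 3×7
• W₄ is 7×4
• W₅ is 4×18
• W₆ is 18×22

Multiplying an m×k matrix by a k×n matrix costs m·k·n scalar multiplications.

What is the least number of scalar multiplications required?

Adjacent pairs: W₁W₂ = 17·16·3 = 816; W₂W₃ = 16·3·7 = 336; W₃W₄ = 3·7·4 = 84; W₄W₅ = 7·4·18 = 504; W₅W₆ = 4·18·22 = 1584.
Length 3: W₁..W₃: k=1: 0+336+17·16·7=2240; k=2: 816+0+17·3·7=1173 → min 1173 | W₂..W₄: k=2: 0+84+16·3·4=276; k=3: 336+0+16·7·4=784 → min 276 | W₃..W₅: k=3: 0+504+3·7·18=882; k=4: 84+0+3·4·18=300 → min 300 | W₄..W₆: k=4: 0+1584+7·4·22=2200; k=5: 504+0+7·18·22=3276 → min 2200.
Length 4: W₁..W₄: k=1: 0+276+17·16·4=1364; k=2: 816+84+17·3·4=1104; k=3: 1173+0+17·7·4=1649 → min 1104 | W₂..W₅: k=2: 0+300+16·3·18=1164; k=3: 336+504+16·7·18=2856; k=4: 276+0+16·4·18=1428 → min 1164 | W₃..W₆: k=3: 0+2200+3·7·22=2662; k=4: 84+1584+3·4·22=1932; k=5: 300+0+3·18·22=1488 → min 1488.
Length 5: W₁..W₅: k=1: 0+1164+17·16·18=6060; k=2: 816+300+17·3·18=2034; k=3: 1173+504+17·7·18=3819; k=4: 1104+0+17·4·18=2328 → min 2034 | W₂..W₆: k=2: 0+1488+16·3·22=2544; k=3: 336+2200+16·7·22=5000; k=4: 276+1584+16·4·22=3268; k=5: 1164+0+16·18·22=7500 → min 2544.
Length 6: W₁..W₆: k=1: 0+2544+17·16·22=8528; k=2: 816+1488+17·3·22=3426; k=3: 1173+2200+17·7·22=5991; k=4: 1104+1584+17·4·22=4184; k=5: 2034+0+17·18·22=8766 → min 3426.
Optimal order: ((W₁W₂)(((W₃W₄)W₅)W₆)) with cost 3426.

3426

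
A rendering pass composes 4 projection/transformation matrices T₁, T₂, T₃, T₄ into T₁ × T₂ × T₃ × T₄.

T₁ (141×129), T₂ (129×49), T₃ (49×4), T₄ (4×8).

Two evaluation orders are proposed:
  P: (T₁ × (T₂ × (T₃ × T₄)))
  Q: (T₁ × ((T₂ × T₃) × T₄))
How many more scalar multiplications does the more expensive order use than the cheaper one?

22724

Order P = (T₁ × (T₂ × (T₃ × T₄))): (T₃ × T₄): 49×4 by 4×8 → 49×8, cost 49·4·8 = 1568; (T₂ × (T₃ × T₄)): 129×49 by 49×8 → 129×8, cost 129·49·8 = 50568; cumulative 52136; (T₁ × (T₂ × (T₃ × T₄))): 141×129 by 129×8 → 141×8, cost 141·129·8 = 145512; cumulative 197648. Total 197648.
Order Q = (T₁ × ((T₂ × T₃) × T₄)): (T₂ × T₃): 129×49 by 49×4 → 129×4, cost 129·49·4 = 25284; ((T₂ × T₃) × T₄): 129×4 by 4×8 → 129×8, cost 129·4·8 = 4128; cumulative 29412; (T₁ × ((T₂ × T₃) × T₄)): 141×129 by 129×8 → 141×8, cost 141·129·8 = 145512; cumulative 174924. Total 174924.
Difference: |197648 − 174924| = 22724.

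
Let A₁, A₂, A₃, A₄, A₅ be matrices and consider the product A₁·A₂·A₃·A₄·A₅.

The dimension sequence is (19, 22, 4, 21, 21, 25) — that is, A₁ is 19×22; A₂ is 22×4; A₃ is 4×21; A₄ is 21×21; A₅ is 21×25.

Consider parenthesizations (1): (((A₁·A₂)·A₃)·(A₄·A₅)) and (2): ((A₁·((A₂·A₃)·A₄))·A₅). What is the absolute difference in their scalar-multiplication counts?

Order (1) = (((A₁·A₂)·A₃)·(A₄·A₅)): (A₁·A₂): 19×22 by 22×4 → 19×4, cost 19·22·4 = 1672; ((A₁·A₂)·A₃): 19×4 by 4×21 → 19×21, cost 19·4·21 = 1596; cumulative 3268; (A₄·A₅): 21×21 by 21×25 → 21×25, cost 21·21·25 = 11025; (((A₁·A₂)·A₃)·(A₄·A₅)): 19×21 by 21×25 → 19×25, cost 19·21·25 = 9975; cumulative 24268. Total 24268.
Order (2) = ((A₁·((A₂·A₃)·A₄))·A₅): (A₂·A₃): 22×4 by 4×21 → 22×21, cost 22·4·21 = 1848; ((A₂·A₃)·A₄): 22×21 by 21×21 → 22×21, cost 22·21·21 = 9702; cumulative 11550; (A₁·((A₂·A₃)·A₄)): 19×22 by 22×21 → 19×21, cost 19·22·21 = 8778; cumulative 20328; ((A₁·((A₂·A₃)·A₄))·A₅): 19×21 by 21×25 → 19×25, cost 19·21·25 = 9975; cumulative 30303. Total 30303.
Difference: |24268 − 30303| = 6035.

6035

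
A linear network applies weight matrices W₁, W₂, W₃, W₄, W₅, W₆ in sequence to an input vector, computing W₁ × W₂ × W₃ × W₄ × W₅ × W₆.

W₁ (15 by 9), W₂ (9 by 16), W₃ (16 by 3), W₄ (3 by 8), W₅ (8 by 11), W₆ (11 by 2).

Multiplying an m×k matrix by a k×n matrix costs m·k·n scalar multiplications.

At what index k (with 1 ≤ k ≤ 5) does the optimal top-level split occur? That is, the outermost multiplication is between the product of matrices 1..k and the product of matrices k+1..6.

Adjacent pairs: W₁W₂ = 15·9·16 = 2160; W₂W₃ = 9·16·3 = 432; W₃W₄ = 16·3·8 = 384; W₄W₅ = 3·8·11 = 264; W₅W₆ = 8·11·2 = 176.
Length 3: W₁..W₃: k=1: 0+432+15·9·3=837; k=2: 2160+0+15·16·3=2880 → min 837 | W₂..W₄: k=2: 0+384+9·16·8=1536; k=3: 432+0+9·3·8=648 → min 648 | W₃..W₅: k=3: 0+264+16·3·11=792; k=4: 384+0+16·8·11=1792 → min 792 | W₄..W₆: k=4: 0+176+3·8·2=224; k=5: 264+0+3·11·2=330 → min 224.
Length 4: W₁..W₄: k=1: 0+648+15·9·8=1728; k=2: 2160+384+15·16·8=4464; k=3: 837+0+15·3·8=1197 → min 1197 | W₂..W₅: k=2: 0+792+9·16·11=2376; k=3: 432+264+9·3·11=993; k=4: 648+0+9·8·11=1440 → min 993 | W₃..W₆: k=3: 0+224+16·3·2=320; k=4: 384+176+16·8·2=816; k=5: 792+0+16·11·2=1144 → min 320.
Length 5: W₁..W₅: k=1: 0+993+15·9·11=2478; k=2: 2160+792+15·16·11=5592; k=3: 837+264+15·3·11=1596; k=4: 1197+0+15·8·11=2517 → min 1596 | W₂..W₆: k=2: 0+320+9·16·2=608; k=3: 432+224+9·3·2=710; k=4: 648+176+9·8·2=968; k=5: 993+0+9·11·2=1191 → min 608.
Top-level splits: k=1: (W₁..W₁)·(W₂..W₆) → 0+608+15·9·2 = 878; k=2: (W₁..W₂)·(W₃..W₆) → 2160+320+15·16·2 = 2960; k=3: (W₁..W₃)·(W₄..W₆) → 837+224+15·3·2 = 1151; k=4: (W₁..W₄)·(W₅..W₆) → 1197+176+15·8·2 = 1613; k=5: (W₁..W₅)·(W₆..W₆) → 1596+0+15·11·2 = 1926.
Best split is after W₁, i.e. k = 1.

1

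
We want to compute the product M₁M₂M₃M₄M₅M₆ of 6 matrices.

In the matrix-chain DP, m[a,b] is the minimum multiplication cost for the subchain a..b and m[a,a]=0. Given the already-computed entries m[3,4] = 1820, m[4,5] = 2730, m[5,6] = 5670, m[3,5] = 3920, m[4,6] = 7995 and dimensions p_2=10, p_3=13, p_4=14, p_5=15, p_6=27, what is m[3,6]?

m[3,6] = min over k∈[3,5] of m[3,k]+m[k+1,6]+p_{2}·p_k·p_{6}.
k=3: 0 + 7995 + 10·13·27 = 11505; k=4: 1820 + 5670 + 10·14·27 = 11270; k=5: 3920 + 0 + 10·15·27 = 7970.
Minimum: 7970 at k=5.

7970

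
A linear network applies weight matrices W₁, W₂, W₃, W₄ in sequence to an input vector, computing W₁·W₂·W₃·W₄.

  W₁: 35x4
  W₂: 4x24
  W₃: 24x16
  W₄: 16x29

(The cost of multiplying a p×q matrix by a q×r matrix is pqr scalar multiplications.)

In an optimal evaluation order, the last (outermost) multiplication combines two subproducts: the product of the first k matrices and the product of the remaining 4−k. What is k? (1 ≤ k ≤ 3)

1

Adjacent pairs: W₁W₂ = 35·4·24 = 3360; W₂W₃ = 4·24·16 = 1536; W₃W₄ = 24·16·29 = 11136.
Length 3: W₁..W₃: k=1: 0+1536+35·4·16=3776; k=2: 3360+0+35·24·16=16800 → min 3776 | W₂..W₄: k=2: 0+11136+4·24·29=13920; k=3: 1536+0+4·16·29=3392 → min 3392.
Top-level splits: k=1: (W₁..W₁)·(W₂..W₄) → 0+3392+35·4·29 = 7452; k=2: (W₁..W₂)·(W₃..W₄) → 3360+11136+35·24·29 = 38856; k=3: (W₁..W₃)·(W₄..W₄) → 3776+0+35·16·29 = 20016.
Best split is after W₁, i.e. k = 1.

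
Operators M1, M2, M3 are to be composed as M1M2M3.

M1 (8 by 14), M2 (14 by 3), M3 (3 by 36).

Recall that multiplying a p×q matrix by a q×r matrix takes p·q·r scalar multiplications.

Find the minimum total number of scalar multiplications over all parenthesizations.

Order (M1(M2M3)): (M2M3): 14×3 by 3×36 → 14×36, cost 14·3·36 = 1512; (M1(M2M3)): 8×14 by 14×36 → 8×36, cost 8·14·36 = 4032; cumulative 5544. Total 5544.
Order ((M1M2)M3): (M1M2): 8×14 by 14×3 → 8×3, cost 8·14·3 = 336; ((M1M2)M3): 8×3 by 3×36 → 8×36, cost 8·3·36 = 864; cumulative 1200. Total 1200.
Minimum: 1200.

1200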